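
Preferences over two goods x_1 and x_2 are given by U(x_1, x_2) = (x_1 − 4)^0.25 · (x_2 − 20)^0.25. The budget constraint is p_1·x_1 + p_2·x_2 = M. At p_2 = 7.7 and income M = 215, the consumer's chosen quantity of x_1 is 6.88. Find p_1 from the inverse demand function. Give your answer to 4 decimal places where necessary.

Let x_1' = x_1−4, x_2' = x_2−20. MRS = x_2'/x_1' = p_1/p_2.
Substituting into the budget: x_1* = 4 + 0.5·(M − 4·p_1 − 20·p_2)/p_1, and x_2* = 20 + 0.5·(…)/p_2.
Set x_1* = 6.88 in the demand function and solve for p_1: p_1 = 6.25.

p_1 = 6.25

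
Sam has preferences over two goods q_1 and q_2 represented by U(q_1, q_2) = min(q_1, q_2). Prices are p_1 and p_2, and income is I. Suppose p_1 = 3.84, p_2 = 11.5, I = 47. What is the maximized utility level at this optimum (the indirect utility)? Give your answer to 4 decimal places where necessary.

V = 3.0639

With perfect complements, no substitution: consume in ratio q_1:q_2 = 1:1.
Budget: p_1·q_1 + p_2·q_1 = I, so (p_1 + p_2)·q_1 = I.
Demand: q_1*(p_1,p_2,I) = I/(p_1 + p_2), q_2* = I/(p_1 + p_2).
Here 3.84 + 11.5 = 15.34, giving q_1* = 3.0639 and q_2* = 3.0639.
Utility at the optimum: U(3.0639, 3.0639) = 3.0639.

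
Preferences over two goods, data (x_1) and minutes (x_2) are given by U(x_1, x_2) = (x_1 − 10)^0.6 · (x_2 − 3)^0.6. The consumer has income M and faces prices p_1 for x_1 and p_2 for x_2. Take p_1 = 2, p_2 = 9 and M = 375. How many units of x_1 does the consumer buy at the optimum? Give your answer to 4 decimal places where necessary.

x_1* = 92

MRS = (x_2−3)/(x_1−10). Tangency with p_1/p_2 gives x_2−3 = (p_1/p_2)·(x_1−10).
After buying the subsistence bundle (10, 3), a share 0.5 of the remaining income goes to x_1: x_1* = 10 + 0.5·(M − 10p_1 − 3p_2)/p_1.
Discretionary income = 375 − 10·2 − 3·9 = 328; x_1* = 10 + 0.5·328/2 = 92.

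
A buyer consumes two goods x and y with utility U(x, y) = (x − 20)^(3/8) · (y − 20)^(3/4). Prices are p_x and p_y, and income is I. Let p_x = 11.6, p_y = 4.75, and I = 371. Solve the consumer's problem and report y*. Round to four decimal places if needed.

MRS = (1/2)·(y−20)/(x−20). Tangency with p_x/p_y gives y−20 = 2·(p_x/p_y)·(x−20).
After buying the subsistence bundle (20, 20), a share 1/3 of the remaining income goes to x: x* = 20 + 1/3·(I − 20p_x − 20p_y)/p_x.
Discretionary income = 371 − 20·11.6 − 20·4.75 = 44; y* = 20 + 2/3·44/4.75 = 26.1754.

y* = 26.1754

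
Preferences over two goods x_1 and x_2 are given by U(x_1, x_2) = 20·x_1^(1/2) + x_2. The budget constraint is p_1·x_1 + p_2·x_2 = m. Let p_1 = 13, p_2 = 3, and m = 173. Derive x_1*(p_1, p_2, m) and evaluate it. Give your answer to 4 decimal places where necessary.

MU_x_1 = 10/√x_1, MU_x_2 = 1. Tangency: 10/√x_1 = p_1/p_2.
Solve: √x_1 = 10·p_2/p_1, so x_1*(p_1,p_2) = (10·p_2/p_1)², and x_2* = (m − p_1·x_1*)/p_2.
Plugging in: x_1* = (10·3/13)² = 5.3254.

x_1* = 5.3254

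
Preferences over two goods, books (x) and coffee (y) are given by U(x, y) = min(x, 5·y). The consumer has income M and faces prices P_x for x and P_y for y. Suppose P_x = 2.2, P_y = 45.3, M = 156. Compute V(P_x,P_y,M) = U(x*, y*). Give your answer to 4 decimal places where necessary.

With perfect complements, no substitution: consume in ratio x:y = 5:1.
Budget: P_x·x + P_y·(1/5)·x = M, so (5·P_x + P_y)·x = 5·M.
Demand: x*(P_x,P_y,M) = 5·M/(5·P_x + P_y), y* = M/(5·P_x + P_y).
Here 5·2.2 + 45.3 = 56.3, giving x* = 13.8544 and y* = 2.7709.
Utility at the optimum: U(13.8544, 2.7709) = 13.8544.

V = 13.8544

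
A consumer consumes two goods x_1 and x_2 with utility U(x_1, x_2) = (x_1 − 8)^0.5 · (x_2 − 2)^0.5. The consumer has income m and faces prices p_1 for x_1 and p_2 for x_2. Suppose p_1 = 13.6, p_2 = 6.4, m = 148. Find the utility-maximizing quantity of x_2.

x_2* = 4.0625

MRS = (x_2−2)/(x_1−8). Tangency with p_1/p_2 gives x_2−2 = (p_1/p_2)·(x_1−8).
Substituting into the budget: x_1* = 8 + 0.5·(m − 8·p_1 − 2·p_2)/p_1, and x_2* = 2 + 0.5·(…)/p_2.
Discretionary income = 148 − 8·13.6 − 2·6.4 = 26.4; x_2* = 2 + 0.5·26.4/6.4 = 4.0625.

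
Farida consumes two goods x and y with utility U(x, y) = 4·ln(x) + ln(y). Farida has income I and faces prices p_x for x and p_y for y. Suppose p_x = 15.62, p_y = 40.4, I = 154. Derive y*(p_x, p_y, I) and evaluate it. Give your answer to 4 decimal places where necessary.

y* = 0.7624

Tangency: MRS = 4·y/x = p_x/p_y.
Rearranging, p_y·y = (1/4)·p_x·x. Substituting into the budget gives p_x·x·(1 + (1/4)) = I.
Demand: x*(p_x,p_y,I) = 0.8·I/p_x and y* = 0.2·I/p_y.
At p_x=15.62, p_y=40.4, I=154: y* = 0.2·154/40.4 = 0.7624.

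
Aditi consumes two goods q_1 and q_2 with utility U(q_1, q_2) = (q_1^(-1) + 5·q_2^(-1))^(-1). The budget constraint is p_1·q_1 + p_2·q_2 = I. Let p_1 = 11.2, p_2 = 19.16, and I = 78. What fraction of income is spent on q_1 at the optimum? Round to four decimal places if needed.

share on q_1 = 0.2548

From the CES first-order condition, (1/5)·(q_2/q_1)^(2) = p_1/p_2.
Hence q_2/q_1 = (5·p_1/p_2)^(1/(2)), i.e. raised to the 0.5 power.
With the ratio pinned down, the budget gives q_1* = I/(p_1 + p_2·(q_2/q_1)) and q_2* = (q_2/q_1)·q_1*.
Numerically q_2/q_1 = 1.709607, so q_1* = 78/(11.2 + 19.16·1.709607) = 1.7745 and q_2* = 1.709607·1.7745 = 3.0337.
Expenditure on q_1: 11.2·1.7745 = 19.8744; share = 0.2548.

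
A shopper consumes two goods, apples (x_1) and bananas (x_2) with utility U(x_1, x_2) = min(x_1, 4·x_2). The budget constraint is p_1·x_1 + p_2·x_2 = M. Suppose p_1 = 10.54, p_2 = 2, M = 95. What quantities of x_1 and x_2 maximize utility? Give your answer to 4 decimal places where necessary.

Demand: x_1*(p_1,p_2,M) = 4·M/(4·p_1 + p_2), x_2* = M/(4·p_1 + p_2).
Here 4·10.54 + 2 = 44.16, giving x_1* = 8.6051 and x_2* = 2.1513.

x_1* = 8.6051, x_2* = 2.1513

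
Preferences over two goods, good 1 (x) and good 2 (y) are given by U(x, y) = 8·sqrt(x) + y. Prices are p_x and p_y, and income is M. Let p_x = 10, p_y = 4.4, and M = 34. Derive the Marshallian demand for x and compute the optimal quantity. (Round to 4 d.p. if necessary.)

MU_x = 4/√x, MU_y = 1. Tangency: 4/√x = p_x/p_y.
Solve: √x = 4·p_y/p_x, so x*(p_x,p_y) = (4·p_y/p_x)², and y* = (M − p_x·x*)/p_y.
Plugging in: x* = (4·4.4/10)² = 3.0976.

x* = 3.0976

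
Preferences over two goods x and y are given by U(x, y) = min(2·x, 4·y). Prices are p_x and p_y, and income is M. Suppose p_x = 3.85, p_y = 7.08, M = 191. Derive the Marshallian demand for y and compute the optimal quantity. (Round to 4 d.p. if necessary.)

Leontief preferences: the optimum is at the kink where x/4 = y/2, i.e. y = (1/2)·x.
Budget: p_x·x + p_y·(1/2)·x = M, so (4·p_x + 2·p_y)·x = 4·M.
Demand: x*(p_x,p_y,M) = 4·M/(4·p_x + 2·p_y), y* = 2·M/(4·p_x + 2·p_y).
Here 4·3.85 + 2·7.08 = 29.56, giving y* = 12.9229.

y* = 12.9229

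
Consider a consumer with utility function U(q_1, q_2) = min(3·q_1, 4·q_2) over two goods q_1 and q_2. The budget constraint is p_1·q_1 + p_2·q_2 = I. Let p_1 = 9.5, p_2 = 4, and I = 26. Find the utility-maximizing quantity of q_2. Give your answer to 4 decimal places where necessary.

Leontief preferences: the optimum is at the kink where q_1/4 = q_2/3, i.e. q_2 = (3/4)·q_1.
Budget: p_1·q_1 + p_2·(3/4)·q_1 = I, so (4·p_1 + 3·p_2)·q_1 = 4·I.
Demand: q_1*(p_1,p_2,I) = 4·I/(4·p_1 + 3·p_2), q_2* = 3·I/(4·p_1 + 3·p_2).
Here 4·9.5 + 3·4 = 50, giving q_2* = 1.56.

q_2* = 1.56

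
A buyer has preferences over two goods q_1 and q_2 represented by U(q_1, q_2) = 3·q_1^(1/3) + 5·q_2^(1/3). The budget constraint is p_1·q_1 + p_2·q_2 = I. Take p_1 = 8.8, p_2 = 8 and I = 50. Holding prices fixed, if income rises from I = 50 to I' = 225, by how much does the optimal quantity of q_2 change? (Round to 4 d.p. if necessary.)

Δq_2* = 15.158

From the CES first-order condition, (3/5)·(q_2/q_1)^(2/3) = p_1/p_2.
Hence q_2/q_1 = ((5/3)·p_1/p_2)^(1/(2/3)), i.e. raised to the 1.5 power.
Substitute q_2 = (q_2/q_1)·q_1 into the budget: q_1* = I/(p_1 + p_2·(q_2/q_1)).
Numerically q_2/q_1 = 2.482345, so q_1* = 50/(8.8 + 8·2.482345) = 1.7447 and q_2* = 2.482345·1.7447 = 4.3309.
At I' = 225: q_2* = 19.4889. Change: 19.4889 − 4.3309 = 15.158.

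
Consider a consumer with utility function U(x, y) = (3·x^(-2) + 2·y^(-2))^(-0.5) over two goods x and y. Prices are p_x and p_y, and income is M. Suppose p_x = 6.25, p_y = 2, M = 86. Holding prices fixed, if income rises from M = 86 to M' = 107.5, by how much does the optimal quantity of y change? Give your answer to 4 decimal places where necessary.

MU_x ∝ 3·x^(-3), MU_y ∝ 2·y^(-3), so MRS = (3/2)·(y/x)^(3) = p_x/p_y.
Solve for the ratio: y/x = [(2/3)·p_x/p_y]^(1/3).
With the ratio pinned down, the budget gives x* = M/(p_x + p_y·(y/x)) and y* = (y/x)·x*.
Numerically y/x = 1.277182, so x* = 86/(6.25 + 2·1.277182) = 9.7679 and y* = 1.277182·9.7679 = 12.4754.
At M' = 107.5: y* = 15.5942. Change: 15.5942 − 12.4754 = 3.1188.

Δy* = 3.1188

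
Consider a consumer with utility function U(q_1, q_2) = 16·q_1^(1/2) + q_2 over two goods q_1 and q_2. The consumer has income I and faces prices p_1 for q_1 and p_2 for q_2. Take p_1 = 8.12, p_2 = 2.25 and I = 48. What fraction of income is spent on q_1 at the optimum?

Utility is quasi-linear in q_2; the FOC for q_1 is 8/√q_1 = p_1/p_2.
Thus q_1* = (8·p_2/p_1)² — independent of I — with the rest of income spent on q_2.
Plugging in: q_1* = (8·2.25/8.12)² = 4.914, q_2* = 3.5993.
Expenditure on q_1: 8.12·4.914 = 39.9015; share = 0.8313.

share on q_1 = 0.8313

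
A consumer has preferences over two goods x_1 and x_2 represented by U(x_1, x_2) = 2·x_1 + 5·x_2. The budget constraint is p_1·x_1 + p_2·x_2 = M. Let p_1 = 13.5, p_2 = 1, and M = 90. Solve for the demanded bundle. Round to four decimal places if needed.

x_1* = 0, x_2* = 90

x_2 gives more utility per dollar, so spend all income on x_2: x_2* = M/p_2, x_1* = 0.
Numerically: x_1* = 0, x_2* = 90.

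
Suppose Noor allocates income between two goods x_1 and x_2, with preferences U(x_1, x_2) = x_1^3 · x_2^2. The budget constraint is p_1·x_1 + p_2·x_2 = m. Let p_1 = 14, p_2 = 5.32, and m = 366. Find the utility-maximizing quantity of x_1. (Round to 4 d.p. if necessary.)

x_1* = 15.6857

MU_x_1/MU_x_2 = (3·x_2)/(2·x_1); tangency sets this equal to p_1/p_2.
So 3·p_2·x_2 = 2·p_1·x_1; combined with the budget, a share 0.6 of income goes to x_1.
Demand: x_1*(p_1,p_2,m) = 0.6·m/p_1 and x_2* = 0.4·m/p_2.
At p_1=14, p_2=5.32, m=366: x_1* = 0.6·366/14 = 15.6857.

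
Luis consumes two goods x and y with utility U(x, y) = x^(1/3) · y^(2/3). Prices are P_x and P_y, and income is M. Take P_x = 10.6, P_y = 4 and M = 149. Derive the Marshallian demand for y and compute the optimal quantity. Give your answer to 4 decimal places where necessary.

y* = 24.8333

MU_x/MU_y = (1/3·y)/(2/3·x); tangency sets this equal to P_x/P_y.
So 1/3·P_y·y = 2/3·P_x·x; combined with the budget, a share 1/3 of income goes to x.
Demand: x*(P_x,P_y,M) = 1/3·M/P_x and y* = 2/3·M/P_y.
At P_x=10.6, P_y=4, M=149: y* = 2/3·149/4 = 24.8333.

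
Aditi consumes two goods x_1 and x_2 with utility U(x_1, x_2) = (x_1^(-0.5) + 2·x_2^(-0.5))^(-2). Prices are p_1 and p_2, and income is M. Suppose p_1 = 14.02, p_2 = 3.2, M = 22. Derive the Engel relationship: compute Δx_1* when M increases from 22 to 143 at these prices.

With the ratio pinned down, the budget gives x_1* = M/(p_1 + p_2·(x_2/x_1)) and x_2* = (x_2/x_1)·x_1*.
Numerically x_2/x_1 = 4.250291, so x_1* = 22/(14.02 + 3.2·4.250291) = 0.7965.
At M' = 143: x_1* = 5.1772. Change: 5.1772 − 0.7965 = 4.3807.

Δx_1* = 4.3807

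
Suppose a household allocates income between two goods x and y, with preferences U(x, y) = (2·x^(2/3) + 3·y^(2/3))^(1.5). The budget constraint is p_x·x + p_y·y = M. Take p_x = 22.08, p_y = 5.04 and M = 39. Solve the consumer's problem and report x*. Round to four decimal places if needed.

x* = 0.0269

With the ratio pinned down, the budget gives x* = M/(p_x + p_y·(y/x)) and y* = (y/x)·x*.
Numerically y/x = 283.778426, so x* = 39/(22.08 + 5.04·283.778426) = 0.0269.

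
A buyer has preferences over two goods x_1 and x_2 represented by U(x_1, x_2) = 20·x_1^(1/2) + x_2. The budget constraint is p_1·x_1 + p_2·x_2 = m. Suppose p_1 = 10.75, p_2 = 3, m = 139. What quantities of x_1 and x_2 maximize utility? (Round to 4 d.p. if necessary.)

x_1* = 7.788, x_2* = 18.4264

Utility is quasi-linear in x_2; the FOC for x_1 is 10/√x_1 = p_1/p_2.
Thus x_1* = (10·p_2/p_1)² — independent of m — with the rest of income spent on x_2.
Plugging in: x_1* = (10·3/10.75)² = 7.788, x_2* = 18.4264.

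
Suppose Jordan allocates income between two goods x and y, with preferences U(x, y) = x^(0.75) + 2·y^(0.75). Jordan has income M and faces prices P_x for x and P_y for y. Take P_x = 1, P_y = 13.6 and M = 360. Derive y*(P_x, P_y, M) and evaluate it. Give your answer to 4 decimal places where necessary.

From the CES first-order condition, (1/2)·(y/x)^(0.25) = P_x/P_y.
Hence y/x = (2·P_x/P_y)^(1/(0.25)), i.e. raised to the 4 power.
With the ratio pinned down, the budget gives x* = M/(P_x + P_y·(y/x)) and y* = (y/x)·x*.
Numerically y/x = 0.000468, so x* = 360/(1 + 13.6·0.000468) = 357.7246 and y* = 0.000468·357.7246 = 0.1673.

y* = 0.1673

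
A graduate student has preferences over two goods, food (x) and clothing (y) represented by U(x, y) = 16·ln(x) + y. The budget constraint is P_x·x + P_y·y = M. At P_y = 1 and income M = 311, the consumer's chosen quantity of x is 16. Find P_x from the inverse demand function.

Set MRS = P_x/P_y: (16/x)/1 = P_x/P_y.
So x*(P_x,P_y) = 16·P_y/P_x, independent of income; and y* = (M − 16·P_y)/P_y.
Set x* = 16 in the demand function and solve for P_x: P_x = 1.

P_x = 1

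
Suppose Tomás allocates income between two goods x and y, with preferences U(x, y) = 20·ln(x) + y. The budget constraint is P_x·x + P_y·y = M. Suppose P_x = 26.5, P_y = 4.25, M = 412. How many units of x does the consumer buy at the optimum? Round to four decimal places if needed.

Set MRS = P_x/P_y: (20/x)/1 = P_x/P_y.
So x*(P_x,P_y) = 20·P_y/P_x, independent of income; and y* = (M − 20·P_y)/P_y.
At the given prices: x* = 20·4.25/26.5 = 3.2075.

x* = 3.2075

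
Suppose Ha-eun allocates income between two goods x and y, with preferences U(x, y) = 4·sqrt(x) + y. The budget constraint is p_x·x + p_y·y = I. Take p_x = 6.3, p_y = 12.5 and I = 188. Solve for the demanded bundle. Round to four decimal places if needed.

x* = 15.747, y* = 7.1035

MU_x = 2/√x, MU_y = 1. Tangency: 2/√x = p_x/p_y.
Thus x* = (2·p_y/p_x)² — independent of I — with the rest of income spent on y.
Plugging in: x* = (2·12.5/6.3)² = 15.747, y* = 7.1035.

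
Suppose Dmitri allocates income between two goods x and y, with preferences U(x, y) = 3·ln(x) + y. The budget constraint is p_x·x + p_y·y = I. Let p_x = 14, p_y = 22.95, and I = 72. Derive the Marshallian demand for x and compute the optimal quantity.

So x*(p_x,p_y) = 3·p_y/p_x, independent of income; and y* = (I − 3·p_y)/p_y.
At the given prices: x* = 3·22.95/14 = 4.9179.

x* = 4.9179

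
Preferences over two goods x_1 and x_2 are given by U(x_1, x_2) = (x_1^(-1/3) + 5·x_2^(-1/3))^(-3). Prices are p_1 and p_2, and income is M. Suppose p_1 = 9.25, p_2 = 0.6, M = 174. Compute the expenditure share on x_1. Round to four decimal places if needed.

share on x_1 = 0.3721

Substitute x_2 = (x_2/x_1)·x_1 into the budget: x_1* = M/(p_1 + p_2·(x_2/x_1)).
Numerically x_2/x_1 = 26.014792, so x_1* = 174/(9.25 + 0.6·26.014792) = 6.9995 and x_2* = 26.014792·6.9995 = 182.0909.
Expenditure on x_1: 9.25·6.9995 = 64.7455; share = 0.3721.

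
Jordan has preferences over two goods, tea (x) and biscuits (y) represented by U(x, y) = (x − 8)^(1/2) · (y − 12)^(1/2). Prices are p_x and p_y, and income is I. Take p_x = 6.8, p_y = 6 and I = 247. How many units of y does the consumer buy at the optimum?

y* = 22.05

Let x' = x−8, y' = y−12. MRS = y'/x' = p_x/p_y.
Substituting into the budget: x* = 8 + 0.5·(I − 8·p_x − 12·p_y)/p_x, and y* = 12 + 0.5·(…)/p_y.
Discretionary income = 247 − 8·6.8 − 12·6 = 120.6; y* = 12 + 0.5·120.6/6 = 22.05.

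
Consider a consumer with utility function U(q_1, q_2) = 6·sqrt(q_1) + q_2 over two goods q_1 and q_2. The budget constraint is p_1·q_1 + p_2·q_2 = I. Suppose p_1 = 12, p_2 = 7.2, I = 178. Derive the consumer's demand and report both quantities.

Set MRS = p_1/p_2: 3·q_1^(−1/2) = p_1/p_2.
Solve: √q_1 = 3·p_2/p_1, so q_1*(p_1,p_2) = (3·p_2/p_1)², and q_2* = (I − p_1·q_1*)/p_2.
Plugging in: q_1* = (3·7.2/12)² = 3.24, q_2* = 19.3222.

q_1* = 3.24, q_2* = 19.3222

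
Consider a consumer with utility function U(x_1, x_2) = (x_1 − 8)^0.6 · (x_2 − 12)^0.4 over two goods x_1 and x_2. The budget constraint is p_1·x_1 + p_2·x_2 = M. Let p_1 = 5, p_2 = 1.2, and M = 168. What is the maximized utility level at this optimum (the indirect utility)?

This is Cobb-Douglas in (x_1−8, x_2−12): tangency gives 0.6·p_2·(x_2−12) = 0.4·p_1·(x_1−8).
Substituting into the budget: x_1* = 8 + 0.6·(M − 8·p_1 − 12·p_2)/p_1, and x_2* = 12 + 0.4·(…)/p_2.
Discretionary income = 168 − 8·5 − 12·1.2 = 113.6; x_1* = 8 + 0.6·113.6/5 = 21.632; x_2* = 12 + 0.4·113.6/1.2 = 49.8667.
Utility at the optimum: U(21.632, 49.8667) = 20.5134.

V = 20.5134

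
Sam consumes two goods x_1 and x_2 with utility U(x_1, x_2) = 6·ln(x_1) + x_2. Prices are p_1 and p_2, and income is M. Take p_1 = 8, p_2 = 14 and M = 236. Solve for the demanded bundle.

x_1* = 10.5, x_2* = 10.8571

At the given prices: x_1* = 6·14/8 = 10.5, and x_2* = 10.8571.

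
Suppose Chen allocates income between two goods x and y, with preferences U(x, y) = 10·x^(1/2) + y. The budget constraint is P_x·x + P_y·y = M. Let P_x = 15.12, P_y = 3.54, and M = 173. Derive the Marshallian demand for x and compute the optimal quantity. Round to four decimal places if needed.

Set MRS = P_x/P_y: 5·x^(−1/2) = P_x/P_y.
Solve: √x = 5·P_y/P_x, so x*(P_x,P_y) = (5·P_y/P_x)², and y* = (M − P_x·x*)/P_y.
Plugging in: x* = (5·3.54/15.12)² = 1.3704.

x* = 1.3704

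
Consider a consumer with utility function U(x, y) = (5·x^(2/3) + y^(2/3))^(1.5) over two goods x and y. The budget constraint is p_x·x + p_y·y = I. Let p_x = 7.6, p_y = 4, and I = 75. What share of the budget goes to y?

From the CES first-order condition, 5·(y/x)^(1/3) = p_x/p_y.
Hence y/x = ((1/5)·p_x/p_y)^(1/(1/3)), i.e. raised to the 3 power.
With the ratio pinned down, the budget gives x* = I/(p_x + p_y·(y/x)) and y* = (y/x)·x*.
Numerically y/x = 0.054872, so x* = 75/(7.6 + 4·0.054872) = 9.5914 and y* = 0.054872·9.5914 = 0.5263.
Expenditure on y: 4·0.5263 = 2.1052; share = 0.0281.

share on y = 0.0281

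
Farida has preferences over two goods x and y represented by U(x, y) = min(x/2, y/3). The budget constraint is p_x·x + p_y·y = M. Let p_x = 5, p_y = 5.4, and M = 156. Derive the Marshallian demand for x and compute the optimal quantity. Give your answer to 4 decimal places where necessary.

With perfect complements, no substitution: consume in ratio x:y = 2:3.
Budget: p_x·x + p_y·(3/2)·x = M, so (2·p_x + 3·p_y)·x = 2·M.
Demand: x*(p_x,p_y,M) = 2·M/(2·p_x + 3·p_y), y* = 3·M/(2·p_x + 3·p_y).
Here 2·5 + 3·5.4 = 26.2, giving x* = 11.9084.

x* = 11.9084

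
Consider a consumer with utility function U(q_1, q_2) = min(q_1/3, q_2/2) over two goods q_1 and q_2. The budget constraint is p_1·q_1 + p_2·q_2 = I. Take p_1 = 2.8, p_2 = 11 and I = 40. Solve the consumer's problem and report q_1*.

Leontief preferences: the optimum is at the kink where q_1/3 = q_2/2, i.e. q_2 = (2/3)·q_1.
Budget: p_1·q_1 + p_2·(2/3)·q_1 = I, so (3·p_1 + 2·p_2)·q_1 = 3·I.
Demand: q_1*(p_1,p_2,I) = 3·I/(3·p_1 + 2·p_2), q_2* = 2·I/(3·p_1 + 2·p_2).
Here 3·2.8 + 2·11 = 30.4, giving q_1* = 3.9474.

q_1* = 3.9474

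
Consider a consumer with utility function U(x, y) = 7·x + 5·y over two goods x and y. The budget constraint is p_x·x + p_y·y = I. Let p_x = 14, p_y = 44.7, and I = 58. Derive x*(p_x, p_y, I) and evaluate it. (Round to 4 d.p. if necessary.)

x gives more utility per dollar, so spend all income on x: x* = I/p_x, y* = 0.
Numerically: x* = 4.1429, y* = 0.

x* = 4.1429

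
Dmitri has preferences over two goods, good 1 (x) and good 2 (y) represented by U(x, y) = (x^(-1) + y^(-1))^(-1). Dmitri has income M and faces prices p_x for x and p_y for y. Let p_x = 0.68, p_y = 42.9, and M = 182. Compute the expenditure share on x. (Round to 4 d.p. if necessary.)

MU_x ∝ x^(-2), MU_y ∝ y^(-2), so MRS = (y/x)^(2) = p_x/p_y.
Solve for the ratio: y/x = [p_x/p_y]^(0.5).
With the ratio pinned down, the budget gives x* = M/(p_x + p_y·(y/x)) and y* = (y/x)·x*.
Numerically y/x = 0.1259, so x* = 182/(0.68 + 42.9·0.1259) = 29.9287 and y* = 0.1259·29.9287 = 3.768.
Expenditure on x: 0.68·29.9287 = 20.3515; share = 0.1118.

share on x = 0.1118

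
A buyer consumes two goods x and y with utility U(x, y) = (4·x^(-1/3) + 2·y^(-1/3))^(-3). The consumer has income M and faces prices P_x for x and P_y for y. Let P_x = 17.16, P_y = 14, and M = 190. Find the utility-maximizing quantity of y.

y* = 4.9002

MRS = MU_x/MU_y = 2·(y/x)^(4/3). Set equal to P_x/P_y.
Solve for the ratio: y/x = [(1/2)·P_x/P_y]^(0.75).
Substitute y = (y/x)·x into the budget: x* = M/(P_x + P_y·(y/x)).
Numerically y/x = 0.692659, so x* = 190/(17.16 + 14·0.692659) = 7.0744 and y* = 0.692659·7.0744 = 4.9002.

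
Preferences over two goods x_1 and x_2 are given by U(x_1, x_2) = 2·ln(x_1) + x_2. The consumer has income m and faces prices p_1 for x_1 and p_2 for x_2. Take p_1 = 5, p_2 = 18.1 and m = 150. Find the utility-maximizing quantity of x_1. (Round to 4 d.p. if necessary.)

x_1* = 7.24

MU_x_1 = 2/x_1, MU_x_2 = 1. Tangency: 2/x_1 = p_1/p_2.
So x_1*(p_1,p_2) = 2·p_2/p_1, independent of income; and x_2* = (m − 2·p_2)/p_2.
At the given prices: x_1* = 2·18.1/5 = 7.24.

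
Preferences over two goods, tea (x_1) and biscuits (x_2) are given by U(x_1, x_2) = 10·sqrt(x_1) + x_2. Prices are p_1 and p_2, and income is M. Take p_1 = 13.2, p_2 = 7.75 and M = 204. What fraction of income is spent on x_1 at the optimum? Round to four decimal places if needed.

Utility is quasi-linear in x_2; the FOC for x_1 is 5/√x_1 = p_1/p_2.
Thus x_1* = (5·p_2/p_1)² — independent of M — with the rest of income spent on x_2.
Plugging in: x_1* = (5·7.75/13.2)² = 8.6178, x_2* = 11.6446.
Expenditure on x_1: 13.2·8.6178 = 113.7547; share = 0.5576.

share on x_1 = 0.5576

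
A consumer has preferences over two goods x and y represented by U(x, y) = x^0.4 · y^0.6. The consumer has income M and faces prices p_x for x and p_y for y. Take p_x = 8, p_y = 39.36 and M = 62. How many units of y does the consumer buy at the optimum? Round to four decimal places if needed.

The MRS is (2/3)·y/x. Set MRS = p_x/p_y.
Rearranging, p_y·y = (3/2)·p_x·x. Substituting into the budget gives p_x·x·(1 + (3/2)) = M.
Demand: x*(p_x,p_y,M) = 0.4·M/p_x and y* = 0.6·M/p_y.
At p_x=8, p_y=39.36, M=62: y* = 0.6·62/39.36 = 0.9451.

y* = 0.9451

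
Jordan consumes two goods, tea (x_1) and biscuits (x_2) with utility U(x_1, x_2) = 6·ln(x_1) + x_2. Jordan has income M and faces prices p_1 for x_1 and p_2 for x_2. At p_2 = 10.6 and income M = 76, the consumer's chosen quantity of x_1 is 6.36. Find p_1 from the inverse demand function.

p_1 = 10

MU_x_1 = 6/x_1, MU_x_2 = 1. Tangency: 6/x_1 = p_1/p_2.
So x_1*(p_1,p_2) = 6·p_2/p_1, independent of income; and x_2* = (M − 6·p_2)/p_2.
Set x_1* = 6.36 in the demand function and solve for p_1: p_1 = 10.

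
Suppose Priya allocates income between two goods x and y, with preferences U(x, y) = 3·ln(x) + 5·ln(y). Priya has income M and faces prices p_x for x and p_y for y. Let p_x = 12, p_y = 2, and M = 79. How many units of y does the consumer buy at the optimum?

Tangency: MRS = (3/5)·y/x = p_x/p_y.
Rearranging, p_y·y = (5/3)·p_x·x. Substituting into the budget gives p_x·x·(1 + (5/3)) = M.
Demand: x*(p_x,p_y,M) = 0.375·M/p_x and y* = 0.625·M/p_y.
At p_x=12, p_y=2, M=79: y* = 0.625·79/2 = 24.6875.

y* = 24.6875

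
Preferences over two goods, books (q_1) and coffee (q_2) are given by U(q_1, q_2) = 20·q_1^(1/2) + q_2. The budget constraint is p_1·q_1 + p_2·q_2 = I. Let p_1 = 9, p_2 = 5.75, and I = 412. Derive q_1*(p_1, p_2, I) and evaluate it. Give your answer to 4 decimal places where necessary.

q_1* = 40.8179

Set MRS = p_1/p_2: 10·q_1^(−1/2) = p_1/p_2.
Solve: √q_1 = 10·p_2/p_1, so q_1*(p_1,p_2) = (10·p_2/p_1)², and q_2* = (I − p_1·q_1*)/p_2.
Plugging in: q_1* = (10·5.75/9)² = 40.8179.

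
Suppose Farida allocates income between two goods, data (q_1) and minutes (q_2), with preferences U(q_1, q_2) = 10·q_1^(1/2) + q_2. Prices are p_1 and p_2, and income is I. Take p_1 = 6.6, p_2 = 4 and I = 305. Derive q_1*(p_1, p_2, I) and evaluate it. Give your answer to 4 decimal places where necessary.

Solve: √q_1 = 5·p_2/p_1, so q_1*(p_1,p_2) = (5·p_2/p_1)², and q_2* = (I − p_1·q_1*)/p_2.
Plugging in: q_1* = (5·4/6.6)² = 9.1827.

q_1* = 9.1827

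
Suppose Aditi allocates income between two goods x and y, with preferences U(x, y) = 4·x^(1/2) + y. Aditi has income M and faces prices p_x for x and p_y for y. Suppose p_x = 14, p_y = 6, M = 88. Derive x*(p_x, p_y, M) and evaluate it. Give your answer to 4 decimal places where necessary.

x* = 0.7347

Utility is quasi-linear in y; the FOC for x is 2/√x = p_x/p_y.
Solve: √x = 2·p_y/p_x, so x*(p_x,p_y) = (2·p_y/p_x)², and y* = (M − p_x·x*)/p_y.
Plugging in: x* = (2·6/14)² = 0.7347.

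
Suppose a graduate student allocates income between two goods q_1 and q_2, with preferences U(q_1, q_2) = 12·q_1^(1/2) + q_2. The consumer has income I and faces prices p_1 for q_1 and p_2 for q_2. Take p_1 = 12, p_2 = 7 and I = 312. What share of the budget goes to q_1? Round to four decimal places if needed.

MU_q_1 = 6/√q_1, MU_q_2 = 1. Tangency: 6/√q_1 = p_1/p_2.
Thus q_1* = (6·p_2/p_1)² — independent of I — with the rest of income spent on q_2.
Plugging in: q_1* = (6·7/12)² = 12.25, q_2* = 23.5714.
Expenditure on q_1: 12·12.25 = 147; share = 0.4712.

share on q_1 = 0.4712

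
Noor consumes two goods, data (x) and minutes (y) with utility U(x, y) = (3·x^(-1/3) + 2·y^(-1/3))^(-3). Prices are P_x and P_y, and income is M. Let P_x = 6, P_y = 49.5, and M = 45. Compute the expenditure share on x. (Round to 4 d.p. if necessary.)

From the CES first-order condition, (3/2)·(y/x)^(4/3) = P_x/P_y.
Hence y/x = ((2/3)·P_x/P_y)^(1/(4/3)), i.e. raised to the 0.75 power.
Substitute y = (y/x)·x into the budget: x* = M/(P_x + P_y·(y/x)).
Numerically y/x = 0.151562, so x* = 45/(6 + 49.5·0.151562) = 3.3328 and y* = 0.151562·3.3328 = 0.5051.
Expenditure on x: 6·3.3328 = 19.9965; share = 0.4444.

share on x = 0.4444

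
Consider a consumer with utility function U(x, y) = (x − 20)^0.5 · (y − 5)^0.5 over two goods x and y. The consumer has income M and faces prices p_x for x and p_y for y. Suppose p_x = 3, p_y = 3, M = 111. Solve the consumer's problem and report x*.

Let x' = x−20, y' = y−5. MRS = y'/x' = p_x/p_y.
Substituting into the budget: x* = 20 + 0.5·(M − 20·p_x − 5·p_y)/p_x, and y* = 5 + 0.5·(…)/p_y.
Discretionary income = 111 − 20·3 − 5·3 = 36; x* = 20 + 0.5·36/3 = 26.

x* = 26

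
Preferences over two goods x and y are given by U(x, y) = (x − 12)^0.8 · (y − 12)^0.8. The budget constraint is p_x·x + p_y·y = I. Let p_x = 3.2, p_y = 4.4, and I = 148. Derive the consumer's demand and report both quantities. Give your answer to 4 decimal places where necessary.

This is Cobb-Douglas in (x−12, y−12): tangency gives 0.8·p_y·(y−12) = 0.8·p_x·(x−12).
After buying the subsistence bundle (12, 12), a share 0.5 of the remaining income goes to x: x* = 12 + 0.5·(I − 12p_x − 12p_y)/p_x.
Discretionary income = 148 − 12·3.2 − 12·4.4 = 56.8; x* = 12 + 0.5·56.8/3.2 = 20.875; y* = 12 + 0.5·56.8/4.4 = 18.4545.

x* = 20.875, y* = 18.4545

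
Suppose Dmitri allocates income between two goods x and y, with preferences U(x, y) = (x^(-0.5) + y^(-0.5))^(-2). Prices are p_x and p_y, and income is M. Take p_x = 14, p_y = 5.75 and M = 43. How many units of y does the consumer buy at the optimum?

y* = 3.1886

MU_x ∝ x^(-1.5), MU_y ∝ y^(-1.5), so MRS = (y/x)^(1.5) = p_x/p_y.
Solve for the ratio: y/x = [p_x/p_y]^(2/3).
With the ratio pinned down, the budget gives x* = M/(p_x + p_y·(y/x)) and y* = (y/x)·x*.
Numerically y/x = 1.80984, so x* = 43/(14 + 5.75·1.80984) = 1.7618 and y* = 1.80984·1.7618 = 3.1886.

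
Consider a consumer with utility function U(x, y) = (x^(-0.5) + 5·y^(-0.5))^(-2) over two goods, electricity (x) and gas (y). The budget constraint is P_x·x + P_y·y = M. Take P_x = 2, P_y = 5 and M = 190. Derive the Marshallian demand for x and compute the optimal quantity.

MRS = MU_x/MU_y = (1/5)·(y/x)^(1.5). Set equal to P_x/P_y.
Hence y/x = (5·P_x/P_y)^(1/(1.5)), i.e. raised to the 2/3 power.
Substitute y = (y/x)·x into the budget: x* = M/(P_x + P_y·(y/x)).
Numerically y/x = 1.587401, so x* = 190/(2 + 5·1.587401) = 19.1204.

x* = 19.1204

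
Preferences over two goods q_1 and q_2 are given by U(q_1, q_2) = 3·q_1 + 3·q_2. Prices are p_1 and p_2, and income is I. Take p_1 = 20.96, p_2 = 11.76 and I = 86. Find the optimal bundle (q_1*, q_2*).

Perfect substitutes: compare marginal utility per dollar. 3/p_1 vs 3/p_2 → 0.1431 vs 0.2551.
q_2 gives more utility per dollar, so spend all income on q_2: q_2* = I/p_2, q_1* = 0.
Numerically: q_1* = 0, q_2* = 7.3129.

q_1* = 0, q_2* = 7.3129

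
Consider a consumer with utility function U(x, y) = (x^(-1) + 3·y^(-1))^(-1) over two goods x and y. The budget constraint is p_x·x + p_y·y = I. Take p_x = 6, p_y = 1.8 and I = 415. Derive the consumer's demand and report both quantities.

MU_x ∝ x^(-2), MU_y ∝ 3·y^(-2), so MRS = (1/3)·(y/x)^(2) = p_x/p_y.
Solve for the ratio: y/x = [3·p_x/p_y]^(0.5).
Substitute y = (y/x)·x into the budget: x* = I/(p_x + p_y·(y/x)).
Numerically y/x = 3.162278, so x* = 415/(6 + 1.8·3.162278) = 35.4941 and y* = 3.162278·35.4941 = 112.242.

x* = 35.4941, y* = 112.242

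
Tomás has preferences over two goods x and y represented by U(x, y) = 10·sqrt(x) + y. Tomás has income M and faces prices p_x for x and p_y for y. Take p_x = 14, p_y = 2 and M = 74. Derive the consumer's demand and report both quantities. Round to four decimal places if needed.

x* = 0.5102, y* = 33.4286

MU_x = 5/√x, MU_y = 1. Tangency: 5/√x = p_x/p_y.
Solve: √x = 5·p_y/p_x, so x*(p_x,p_y) = (5·p_y/p_x)², and y* = (M − p_x·x*)/p_y.
Plugging in: x* = (5·2/14)² = 0.5102, y* = 33.4286.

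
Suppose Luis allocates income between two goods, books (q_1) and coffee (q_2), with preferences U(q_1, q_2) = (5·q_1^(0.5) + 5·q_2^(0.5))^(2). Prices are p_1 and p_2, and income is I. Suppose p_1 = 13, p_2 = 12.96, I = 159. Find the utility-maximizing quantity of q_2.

Numerically q_2/q_1 = 1.006182, so q_1* = 159/(13 + 12.96·1.006182) = 6.106 and q_2* = 1.006182·6.106 = 6.1437.

q_2* = 6.1437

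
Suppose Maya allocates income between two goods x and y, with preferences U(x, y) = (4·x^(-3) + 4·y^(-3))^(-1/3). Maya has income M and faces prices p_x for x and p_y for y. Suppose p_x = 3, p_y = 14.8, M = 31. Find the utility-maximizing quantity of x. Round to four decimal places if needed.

From the CES first-order condition, (y/x)^(4) = p_x/p_y.
Solve for the ratio: y/x = [p_x/p_y]^(0.25).
With the ratio pinned down, the budget gives x* = M/(p_x + p_y·(y/x)) and y* = (y/x)·x*.
Numerically y/x = 0.670988, so x* = 31/(3 + 14.8·0.670988) = 2.3974.

x* = 2.3974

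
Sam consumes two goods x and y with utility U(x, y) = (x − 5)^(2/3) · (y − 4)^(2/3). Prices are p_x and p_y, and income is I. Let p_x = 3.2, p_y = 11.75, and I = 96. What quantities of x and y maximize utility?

x* = 10.1562, y* = 5.4043

Substituting into the budget: x* = 5 + 0.5·(I − 5·p_x − 4·p_y)/p_x, and y* = 4 + 0.5·(…)/p_y.
Discretionary income = 96 − 5·3.2 − 4·11.75 = 33; x* = 5 + 0.5·33/3.2 = 10.1562; y* = 4 + 0.5·33/11.75 = 5.4043.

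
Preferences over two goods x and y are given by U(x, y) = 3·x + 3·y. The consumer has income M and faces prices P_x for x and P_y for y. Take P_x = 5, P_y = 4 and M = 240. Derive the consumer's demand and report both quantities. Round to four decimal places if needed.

Linear utility — the consumer picks whichever good has higher MU/price: 3/5 = 0.6 vs 3/4 = 0.75.
y gives more utility per dollar, so spend all income on y: y* = M/P_y, x* = 0.
Numerically: x* = 0, y* = 60.

x* = 0, y* = 60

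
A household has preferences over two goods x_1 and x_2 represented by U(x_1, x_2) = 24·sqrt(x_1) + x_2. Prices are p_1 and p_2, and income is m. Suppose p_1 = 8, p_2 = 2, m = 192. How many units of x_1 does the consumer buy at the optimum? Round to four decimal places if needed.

Utility is quasi-linear in x_2; the FOC for x_1 is 12/√x_1 = p_1/p_2.
Thus x_1* = (12·p_2/p_1)² — independent of m — with the rest of income spent on x_2.
Plugging in: x_1* = (12·2/8)² = 9.

x_1* = 9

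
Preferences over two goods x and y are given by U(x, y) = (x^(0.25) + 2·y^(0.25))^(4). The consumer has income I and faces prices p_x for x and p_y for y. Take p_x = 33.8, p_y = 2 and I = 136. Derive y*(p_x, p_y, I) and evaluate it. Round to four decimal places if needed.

MU_x ∝ x^(-0.75), MU_y ∝ 2·y^(-0.75), so MRS = (1/2)·(y/x)^(0.75) = p_x/p_y.
Hence y/x = (2·p_x/p_y)^(1/(0.75)), i.e. raised to the 4/3 power.
Substitute y = (y/x)·x into the budget: x* = I/(p_x + p_y·(y/x)).
Numerically y/x = 109.283753, so x* = 136/(33.8 + 2·109.283753) = 0.5389 and y* = 109.283753·0.5389 = 58.8926.

y* = 58.8926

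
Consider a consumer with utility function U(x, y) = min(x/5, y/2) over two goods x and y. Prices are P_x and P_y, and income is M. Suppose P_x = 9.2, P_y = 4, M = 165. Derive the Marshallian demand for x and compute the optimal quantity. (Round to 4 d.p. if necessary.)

x* = 15.2778

With perfect complements, no substitution: consume in ratio x:y = 5:2.
Budget: P_x·x + P_y·(2/5)·x = M, so (5·P_x + 2·P_y)·x = 5·M.
Demand: x*(P_x,P_y,M) = 5·M/(5·P_x + 2·P_y), y* = 2·M/(5·P_x + 2·P_y).
Here 5·9.2 + 2·4 = 54, giving x* = 15.2778.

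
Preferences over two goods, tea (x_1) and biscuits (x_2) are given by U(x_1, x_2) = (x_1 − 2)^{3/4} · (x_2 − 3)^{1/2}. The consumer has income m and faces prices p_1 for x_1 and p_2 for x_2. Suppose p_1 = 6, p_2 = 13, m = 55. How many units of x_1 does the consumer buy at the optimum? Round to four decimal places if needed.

MRS = (3/2)·(x_2−3)/(x_1−2). Tangency with p_1/p_2 gives x_2−3 = (2/3)·(p_1/p_2)·(x_1−2).
After buying the subsistence bundle (2, 3), a share 0.6 of the remaining income goes to x_1: x_1* = 2 + 0.6·(m − 2p_1 − 3p_2)/p_1.
Discretionary income = 55 − 2·6 − 3·13 = 4; x_1* = 2 + 0.6·4/6 = 2.4.

x_1* = 2.4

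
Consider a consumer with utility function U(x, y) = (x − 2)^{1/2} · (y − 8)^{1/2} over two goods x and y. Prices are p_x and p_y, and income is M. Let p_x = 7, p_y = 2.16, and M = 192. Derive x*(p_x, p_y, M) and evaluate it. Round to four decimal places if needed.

x* = 13.48

Discretionary income = 192 − 2·7 − 8·2.16 = 160.72; x* = 2 + 0.5·160.72/7 = 13.48.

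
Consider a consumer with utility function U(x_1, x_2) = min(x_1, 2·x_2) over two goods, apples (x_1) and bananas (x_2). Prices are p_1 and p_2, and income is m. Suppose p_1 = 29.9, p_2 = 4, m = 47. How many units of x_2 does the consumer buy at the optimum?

With perfect complements, no substitution: consume in ratio x_1:x_2 = 2:1.
Budget: p_1·x_1 + p_2·(1/2)·x_1 = m, so (2·p_1 + p_2)·x_1 = 2·m.
Demand: x_1*(p_1,p_2,m) = 2·m/(2·p_1 + p_2), x_2* = m/(2·p_1 + p_2).
Here 2·29.9 + 4 = 63.8, giving x_2* = 0.7367.

x_2* = 0.7367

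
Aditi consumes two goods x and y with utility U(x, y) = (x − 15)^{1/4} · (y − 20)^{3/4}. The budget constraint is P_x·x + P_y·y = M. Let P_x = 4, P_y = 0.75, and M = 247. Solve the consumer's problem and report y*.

y* = 192

MRS = (1/3)·(y−20)/(x−15). Tangency with P_x/P_y gives y−20 = 3·(P_x/P_y)·(x−15).
Substituting into the budget: x* = 15 + 0.25·(M − 15·P_x − 20·P_y)/P_x, and y* = 20 + 0.75·(…)/P_y.
Discretionary income = 247 − 15·4 − 20·0.75 = 172; y* = 20 + 0.75·172/0.75 = 192.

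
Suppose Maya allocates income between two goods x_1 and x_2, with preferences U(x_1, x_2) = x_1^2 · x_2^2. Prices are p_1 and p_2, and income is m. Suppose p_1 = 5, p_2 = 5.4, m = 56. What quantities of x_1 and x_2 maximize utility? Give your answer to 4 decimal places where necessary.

x_1* = 5.6, x_2* = 5.1852

The MRS is x_2/x_1. Set MRS = p_1/p_2.
Rearranging, p_2·x_2 = p_1·x_1. Substituting into the budget gives p_1·x_1·(1 + 1) = m.
Demand: x_1*(p_1,p_2,m) = 0.5·m/p_1 and x_2* = 0.5·m/p_2.
At p_1=5, p_2=5.4, m=56: x_1* = 0.5·56/5 = 5.6, x_2* = 5.1852.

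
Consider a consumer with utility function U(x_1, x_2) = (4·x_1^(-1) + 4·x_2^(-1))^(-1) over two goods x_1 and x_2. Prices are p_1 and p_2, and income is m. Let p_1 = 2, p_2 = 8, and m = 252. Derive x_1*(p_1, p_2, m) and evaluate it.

x_1* = 42

MRS = MU_x_1/MU_x_2 = (x_2/x_1)^(2). Set equal to p_1/p_2.
Hence x_2/x_1 = (p_1/p_2)^(1/(2)), i.e. raised to the 0.5 power.
With the ratio pinned down, the budget gives x_1* = m/(p_1 + p_2·(x_2/x_1)) and x_2* = (x_2/x_1)·x_1*.
Numerically x_2/x_1 = 0.5, so x_1* = 252/(2 + 8·0.5) = 42.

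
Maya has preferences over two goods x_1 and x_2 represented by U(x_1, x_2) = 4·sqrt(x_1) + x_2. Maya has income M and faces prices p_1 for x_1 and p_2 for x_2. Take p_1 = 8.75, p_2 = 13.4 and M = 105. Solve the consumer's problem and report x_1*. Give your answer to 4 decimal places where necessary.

Set MRS = p_1/p_2: 2·x_1^(−1/2) = p_1/p_2.
Solve: √x_1 = 2·p_2/p_1, so x_1*(p_1,p_2) = (2·p_2/p_1)², and x_2* = (M − p_1·x_1*)/p_2.
Plugging in: x_1* = (2·13.4/8.75)² = 9.3811.

x_1* = 9.3811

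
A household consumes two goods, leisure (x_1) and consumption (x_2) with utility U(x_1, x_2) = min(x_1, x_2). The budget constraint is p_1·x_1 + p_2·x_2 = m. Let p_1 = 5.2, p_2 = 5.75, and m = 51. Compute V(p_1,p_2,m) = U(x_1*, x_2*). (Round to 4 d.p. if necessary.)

Leontief preferences: the optimum is at the kink where x_1/1 = x_2/1, i.e. x_2 = x_1.
Budget: p_1·x_1 + p_2·x_1 = m, so (p_1 + p_2)·x_1 = m.
Demand: x_1*(p_1,p_2,m) = m/(p_1 + p_2), x_2* = m/(p_1 + p_2).
Here 5.2 + 5.75 = 10.95, giving x_1* = 4.6575 and x_2* = 4.6575.
Utility at the optimum: U(4.6575, 4.6575) = 4.6575.

V = 4.6575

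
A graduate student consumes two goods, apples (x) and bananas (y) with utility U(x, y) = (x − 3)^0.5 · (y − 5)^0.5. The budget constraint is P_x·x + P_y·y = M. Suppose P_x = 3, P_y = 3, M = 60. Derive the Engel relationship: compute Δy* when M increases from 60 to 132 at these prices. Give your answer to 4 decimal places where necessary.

Let x' = x−3, y' = y−5. MRS = y'/x' = P_x/P_y.
Substituting into the budget: x* = 3 + 0.5·(M − 3·P_x − 5·P_y)/P_x, and y* = 5 + 0.5·(…)/P_y.
Discretionary income = 60 − 3·3 − 5·3 = 36; y* = 5 + 0.5·36/3 = 11.
At M' = 132: y* = 23. Change: 23 − 11 = 12.

Δy* = 12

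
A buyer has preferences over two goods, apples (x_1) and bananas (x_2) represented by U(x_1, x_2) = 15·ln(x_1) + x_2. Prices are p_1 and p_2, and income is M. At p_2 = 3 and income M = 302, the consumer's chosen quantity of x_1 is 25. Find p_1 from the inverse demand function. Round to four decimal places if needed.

p_1 = 1.8

Set MRS = p_1/p_2: (15/x_1)/1 = p_1/p_2.
So x_1*(p_1,p_2) = 15·p_2/p_1, independent of income; and x_2* = (M − 15·p_2)/p_2.
Set x_1* = 25 in the demand function and solve for p_1: p_1 = 1.8.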